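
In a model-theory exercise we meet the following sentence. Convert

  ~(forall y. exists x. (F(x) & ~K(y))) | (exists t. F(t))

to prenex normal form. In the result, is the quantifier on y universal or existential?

existential

Drive negations inward (¬∀x A ≡ ∃x ¬A, ¬∃x A ≡ ∀x ¬A, De Morgan for ∧/∨):
  (exists y. forall x. (~F(x) | K(y))) | (exists t. F(t))
Pull the quantifiers to the front (each side's bound variable is not free in the other side):
  exists y. forall x. exists t. (~F(x) | K(y) | F(t))
The quantifier forall y sits under an odd number of negations, so it flips to exists y.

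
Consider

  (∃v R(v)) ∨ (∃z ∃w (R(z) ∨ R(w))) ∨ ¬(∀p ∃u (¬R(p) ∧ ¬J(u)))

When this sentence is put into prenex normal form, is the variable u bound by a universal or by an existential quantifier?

universal

Drive negations inward (¬∀x A ≡ ∃x ¬A, ¬∃x A ≡ ∀x ¬A, De Morgan for ∧/∨):
  (∃v R(v)) ∨ (∃z ∃w (R(z) ∨ R(w))) ∨ (∃p ∀u (R(p) ∨ J(u)))
All bound variables are already distinct, so no renaming is needed.
Extract every quantifier outward, since the variables are now distinct and don't occur free across branches:
  ∃v ∃z ∃w ∃p ∀u (R(v) ∨ R(z) ∨ R(w) ∨ R(p) ∨ J(u))
The quantifier ∃u sits under an odd number of negations, so it flips to ∀u.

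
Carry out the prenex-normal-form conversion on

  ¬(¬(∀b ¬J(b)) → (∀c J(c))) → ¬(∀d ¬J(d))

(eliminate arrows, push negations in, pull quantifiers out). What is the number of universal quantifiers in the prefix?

First replace A → B with ¬A ∨ B.
  ¬¬(¬¬(∀b ¬J(b)) ∨ (∀c J(c))) ∨ ¬(∀d ¬J(d))
Push ¬ through the quantifiers and connectives to reach negation normal form:
  (∀b ¬J(b)) ∨ (∀c J(c)) ∨ (∃d J(d))
All bound variables are already distinct, so no renaming is needed.
Finally move all quantifiers to the prefix:
  ∀b ∀c ∃d (¬J(b) ∨ J(c) ∨ J(d))
The prefix is ∀b ∀c ∃d: 2 universal, 1 existential.

2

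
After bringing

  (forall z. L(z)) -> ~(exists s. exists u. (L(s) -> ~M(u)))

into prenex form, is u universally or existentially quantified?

universal

First replace A → B with ¬A ∨ B.
  ~(forall z. L(z)) | ~(exists s. exists u. (~L(s) | ~M(u)))
Drive negations inward (¬∀x A ≡ ∃x ¬A, ¬∃x A ≡ ∀x ¬A, De Morgan for ∧/∨):
  (exists z. ~L(z)) | (forall s. forall u. (L(s) & M(u)))
Extract every quantifier outward, since the variables are now distinct and don't occur free across branches:
  exists z. forall s. forall u. (~L(z) | L(s) & M(u))
The quantifier exists u sits under an odd number of negations (counting the antecedent side of each →), so it flips to forall u.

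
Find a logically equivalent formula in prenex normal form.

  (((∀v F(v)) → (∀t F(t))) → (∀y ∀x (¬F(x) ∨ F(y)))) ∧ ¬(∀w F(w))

∀v ∃t ∀y ∀x ∃w ((F(v) ∧ ¬F(t) ∨ ¬F(x) ∨ F(y)) ∧ ¬F(w))

Rewrite implications/biconditionals: A → B as ¬A ∨ B.
  (¬(¬(∀v F(v)) ∨ (∀t F(t))) ∨ (∀y ∀x (¬F(x) ∨ F(y)))) ∧ ¬(∀w F(w))
Push ¬ through the quantifiers and connectives to reach negation normal form:
  ((∀v F(v)) ∧ (∃t ¬F(t)) ∨ (∀y ∀x (¬F(x) ∨ F(y)))) ∧ (∃w ¬F(w))
All bound variables are already distinct, so no renaming is needed.
Pull the quantifiers to the front (each side's bound variable is not free in the other side):
  ∀v ∃t ∀y ∀x ∃w ((F(v) ∧ ¬F(t) ∨ ¬F(x) ∨ F(y)) ∧ ¬F(w))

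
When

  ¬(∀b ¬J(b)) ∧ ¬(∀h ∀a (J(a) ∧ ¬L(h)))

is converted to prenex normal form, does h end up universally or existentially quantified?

existential

Move each ¬ inward, flipping quantifiers it crosses:
  (∃b J(b)) ∧ (∃h ∃a (¬J(a) ∨ L(h)))
Extract every quantifier outward, since the variables are now distinct and don't occur free across branches:
  ∃b ∃h ∃a (J(b) ∧ (¬J(a) ∨ L(h)))
The quantifier ∀h sits under an odd number of negations, so it flips to ∃h.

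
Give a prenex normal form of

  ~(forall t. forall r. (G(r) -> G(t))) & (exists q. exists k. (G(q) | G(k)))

exists t. exists r. exists q. exists k. (G(r) & ~G(t) & (G(q) | G(k)))

Eliminate → and ↔ using ¬ and ∨.
  ~(forall t. forall r. (~G(r) | G(t))) & (exists q. exists k. (G(q) | G(k)))
Move each ¬ inward, flipping quantifiers it crosses:
  (exists t. exists r. (G(r) & ~G(t))) & (exists q. exists k. (G(q) | G(k)))
All bound variables are already distinct, so no renaming is needed.
Extract every quantifier outward, since the variables are now distinct and don't occur free across branches:
  exists t. exists r. exists q. exists k. (G(r) & ~G(t) & (G(q) | G(k)))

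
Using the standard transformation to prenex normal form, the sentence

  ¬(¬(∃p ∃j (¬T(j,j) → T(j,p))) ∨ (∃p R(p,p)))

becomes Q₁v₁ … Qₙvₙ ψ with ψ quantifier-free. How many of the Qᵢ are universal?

1

First replace A → B with ¬A ∨ B.
  ¬(¬(∃p ∃j (¬¬T(j,j) ∨ T(j,p))) ∨ (∃p R(p,p)))
Move each ¬ inward, flipping quantifiers it crosses:
  (∃p ∃j (T(j,j) ∨ T(j,p))) ∧ (∀p ¬R(p,p))
Give each quantifier a distinct variable: p↦w1.
  (∃p ∃j (T(j,j) ∨ T(j,p))) ∧ (∀w1 ¬R(w1,w1))
Finally move all quantifiers to the prefix:
  ∃p ∃j ∀w1 ((T(j,j) ∨ T(j,p)) ∧ ¬R(w1,w1))
The prefix is ∃p ∃j ∀w1: 1 universal, 2 existential.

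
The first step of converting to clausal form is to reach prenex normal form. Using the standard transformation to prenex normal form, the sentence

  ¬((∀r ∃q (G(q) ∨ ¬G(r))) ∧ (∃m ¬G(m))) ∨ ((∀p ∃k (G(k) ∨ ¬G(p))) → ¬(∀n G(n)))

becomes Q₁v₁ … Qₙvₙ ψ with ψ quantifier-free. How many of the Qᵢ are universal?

Rewrite implications/biconditionals: A → B as ¬A ∨ B.
  ¬((∀r ∃q (G(q) ∨ ¬G(r))) ∧ (∃m ¬G(m))) ∨ ¬(∀p ∃k (G(k) ∨ ¬G(p))) ∨ ¬(∀n G(n))
Move each ¬ inward, flipping quantifiers it crosses:
  (∃r ∀q (¬G(q) ∧ G(r))) ∨ (∀m G(m)) ∨ (∃p ∀k (¬G(k) ∧ G(p))) ∨ (∃n ¬G(n))
All bound variables are already distinct, so no renaming is needed.
Finally move all quantifiers to the prefix:
  ∃r ∀q ∀m ∃p ∀k ∃n (¬G(q) ∧ G(r) ∨ G(m) ∨ ¬G(k) ∧ G(p) ∨ ¬G(n))
The prefix is ∃r ∀q ∀m ∃p ∀k ∃n: 3 universal, 3 existential.

3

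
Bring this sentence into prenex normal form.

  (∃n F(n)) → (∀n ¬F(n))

First replace A → B with ¬A ∨ B.
  ¬(∃n F(n)) ∨ (∀n ¬F(n))
Move each ¬ inward, flipping quantifiers it crosses:
  (∀n ¬F(n)) ∨ (∀n ¬F(n))
Standardize variables apart so no two quantifiers bind the same name: n↦q.
  (∀n ¬F(n)) ∨ (∀q ¬F(q))
Extract every quantifier outward, since the variables are now distinct and don't occur free across branches:
  ∀n ∀q (¬F(n) ∨ ¬F(q))

∀n ∀q (¬F(n) ∨ ¬F(q))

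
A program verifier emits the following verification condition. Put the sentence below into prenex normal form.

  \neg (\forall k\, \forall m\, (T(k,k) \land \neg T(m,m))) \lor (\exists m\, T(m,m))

Move each ¬ inward, flipping quantifiers it crosses:
  (\exists k\, \exists m\, (\neg T(k,k) \lor T(m,m))) \lor (\exists m\, T(m,m))
Standardize variables apart so no two quantifiers bind the same name: m↦u.
  (\exists k\, \exists m\, (\neg T(k,k) \lor T(m,m))) \lor (\exists u\, T(u,u))
Extract every quantifier outward, since the variables are now distinct and don't occur free across branches:
  \exists k\, \exists m\, \exists u\, (\neg T(k,k) \lor T(m,m) \lor T(u,u))

\exists k\, \exists m\, \exists u\, (\neg T(k,k) \lor T(m,m) \lor T(u,u))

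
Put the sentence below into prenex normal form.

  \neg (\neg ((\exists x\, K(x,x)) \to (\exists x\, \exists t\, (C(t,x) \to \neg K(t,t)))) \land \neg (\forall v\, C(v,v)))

\forall x\, \exists x1\, \exists t\, \forall v\, (\neg K(x,x) \lor \neg C(t,x1) \lor \neg K(t,t) \lor C(v,v))

Rewrite implications/biconditionals: A → B as ¬A ∨ B.
  \neg (\neg (\neg (\exists x\, K(x,x)) \lor (\exists x\, \exists t\, (\neg C(t,x) \lor \neg K(t,t)))) \land \neg (\forall v\, C(v,v)))
Push ¬ through the quantifiers and connectives to reach negation normal form:
  (\forall x\, \neg K(x,x)) \lor (\exists x\, \exists t\, (\neg C(t,x) \lor \neg K(t,t))) \lor (\forall v\, C(v,v))
Give each quantifier a distinct variable: x↦x1.
  (\forall x\, \neg K(x,x)) \lor (\exists x1\, \exists t\, (\neg C(t,x1) \lor \neg K(t,t))) \lor (\forall v\, C(v,v))
Extract every quantifier outward, since the variables are now distinct and don't occur free across branches:
  \forall x\, \exists x1\, \exists t\, \forall v\, (\neg K(x,x) \lor \neg C(t,x1) \lor \neg K(t,t) \lor C(v,v))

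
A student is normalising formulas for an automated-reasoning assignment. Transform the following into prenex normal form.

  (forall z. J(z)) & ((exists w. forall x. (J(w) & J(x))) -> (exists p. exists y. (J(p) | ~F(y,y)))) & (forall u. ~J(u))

First replace A → B with ¬A ∨ B.
  (forall z. J(z)) & (~(exists w. forall x. (J(w) & J(x))) | (exists p. exists y. (J(p) | ~F(y,y)))) & (forall u. ~J(u))
Push ¬ through the quantifiers and connectives to reach negation normal form:
  (forall z. J(z)) & ((forall w. exists x. (~J(w) | ~J(x))) | (exists p. exists y. (J(p) | ~F(y,y)))) & (forall u. ~J(u))
Pull the quantifiers to the front (each side's bound variable is not free in the other side):
  forall z. forall w. exists x. exists p. exists y. forall u. (J(z) & (~J(w) | ~J(x) | J(p) | ~F(y,y)) & ~J(u))

forall z. forall w. exists x. exists p. exists y. forall u. (J(z) & (~J(w) | ~J(x) | J(p) | ~F(y,y)) & ~J(u))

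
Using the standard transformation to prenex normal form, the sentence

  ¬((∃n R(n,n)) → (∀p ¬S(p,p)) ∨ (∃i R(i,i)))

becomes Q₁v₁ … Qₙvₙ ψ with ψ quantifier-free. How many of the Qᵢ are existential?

Eliminate → and ↔ using ¬ and ∨.
  ¬(¬(∃n R(n,n)) ∨ (∀p ¬S(p,p)) ∨ (∃i R(i,i)))
Drive negations inward (¬∀x A ≡ ∃x ¬A, ¬∃x A ≡ ∀x ¬A, De Morgan for ∧/∨):
  (∃n R(n,n)) ∧ (∃p S(p,p)) ∧ (∀i ¬R(i,i))
Extract every quantifier outward, since the variables are now distinct and don't occur free across branches:
  ∃n ∃p ∀i (R(n,n) ∧ S(p,p) ∧ ¬R(i,i))
The prefix is ∃n ∃p ∀i: 1 universal, 2 existential.

2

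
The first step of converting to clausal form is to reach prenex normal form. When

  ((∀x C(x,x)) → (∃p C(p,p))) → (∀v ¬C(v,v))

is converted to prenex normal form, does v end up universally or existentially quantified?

Eliminate → and ↔ using ¬ and ∨.
  ¬(¬(∀x C(x,x)) ∨ (∃p C(p,p))) ∨ (∀v ¬C(v,v))
Move each ¬ inward, flipping quantifiers it crosses:
  (∀x C(x,x)) ∧ (∀p ¬C(p,p)) ∨ (∀v ¬C(v,v))
All bound variables are already distinct, so no renaming is needed.
Finally move all quantifiers to the prefix:
  ∀x ∀p ∀v (C(x,x) ∧ ¬C(p,p) ∨ ¬C(v,v))
The quantifier ∀v sits under an even number of negations (counting the antecedent side of each →), so it remains universal.

universal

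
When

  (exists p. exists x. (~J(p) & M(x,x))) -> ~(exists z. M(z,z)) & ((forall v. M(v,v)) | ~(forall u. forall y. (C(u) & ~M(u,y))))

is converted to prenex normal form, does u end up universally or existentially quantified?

existential

Eliminate → and ↔ using ¬ and ∨.
  ~(exists p. exists x. (~J(p) & M(x,x))) | ~(exists z. M(z,z)) & ((forall v. M(v,v)) | ~(forall u. forall y. (C(u) & ~M(u,y))))
Move each ¬ inward, flipping quantifiers it crosses:
  (forall p. forall x. (J(p) | ~M(x,x))) | (forall z. ~M(z,z)) & ((forall v. M(v,v)) | (exists u. exists y. (~C(u) | M(u,y))))
All bound variables are already distinct, so no renaming is needed.
Extract every quantifier outward, since the variables are now distinct and don't occur free across branches:
  forall p. forall x. forall z. forall v. exists u. exists y. (J(p) | ~M(x,x) | ~M(z,z) & (M(v,v) | ~C(u) | M(u,y)))
The quantifier forall u sits under an odd number of negations (counting the antecedent side of each →), so it flips to exists u.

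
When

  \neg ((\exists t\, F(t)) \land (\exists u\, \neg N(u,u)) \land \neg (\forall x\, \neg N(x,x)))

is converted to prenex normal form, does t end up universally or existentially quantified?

Push ¬ through the quantifiers and connectives to reach negation normal form:
  (\forall t\, \neg F(t)) \lor (\forall u\, N(u,u)) \lor (\forall x\, \neg N(x,x))
Finally move all quantifiers to the prefix:
  \forall t\, \forall u\, \forall x\, (\neg F(t) \lor N(u,u) \lor \neg N(x,x))
The quantifier \exists t sits under an odd number of negations, so it flips to \forall t.

universal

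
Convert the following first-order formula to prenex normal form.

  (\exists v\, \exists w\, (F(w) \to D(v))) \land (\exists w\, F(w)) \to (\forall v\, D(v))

\forall v\, \forall w\, \forall x1\, \forall v1\, (F(w) \land \neg D(v) \lor \neg F(x1) \lor D(v1))

First replace A → B with ¬A ∨ B.
  \neg ((\exists v\, \exists w\, (\neg F(w) \lor D(v))) \land (\exists w\, F(w))) \lor (\forall v\, D(v))
Push ¬ through the quantifiers and connectives to reach negation normal form:
  (\forall v\, \forall w\, (F(w) \land \neg D(v))) \lor (\forall w\, \neg F(w)) \lor (\forall v\, D(v))
Rename bound variables to avoid capture: w↦x1, v↦v1.
  (\forall v\, \forall w\, (F(w) \land \neg D(v))) \lor (\forall x1\, \neg F(x1)) \lor (\forall v1\, D(v1))
Pull the quantifiers to the front (each side's bound variable is not free in the other side):
  \forall v\, \forall w\, \forall x1\, \forall v1\, (F(w) \land \neg D(v) \lor \neg F(x1) \lor D(v1))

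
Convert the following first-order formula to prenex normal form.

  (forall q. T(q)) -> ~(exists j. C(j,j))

exists q. forall j. (~T(q) | ~C(j,j))

Rewrite implications/biconditionals: A → B as ¬A ∨ B.
  ~(forall q. T(q)) | ~(exists j. C(j,j))
Drive negations inward (¬∀x A ≡ ∃x ¬A, ¬∃x A ≡ ∀x ¬A, De Morgan for ∧/∨):
  (exists q. ~T(q)) | (forall j. ~C(j,j))
All bound variables are already distinct, so no renaming is needed.
Extract every quantifier outward, since the variables are now distinct and don't occur free across branches:
  exists q. forall j. (~T(q) | ~C(j,j))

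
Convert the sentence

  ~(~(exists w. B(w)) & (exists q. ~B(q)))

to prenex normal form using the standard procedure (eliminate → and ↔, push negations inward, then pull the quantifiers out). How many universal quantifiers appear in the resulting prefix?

1

Push ¬ through the quantifiers and connectives to reach negation normal form:
  (exists w. B(w)) | (forall q. B(q))
Finally move all quantifiers to the prefix:
  exists w. forall q. (B(w) | B(q))
The prefix is exists w forall q: 1 universal, 1 existential.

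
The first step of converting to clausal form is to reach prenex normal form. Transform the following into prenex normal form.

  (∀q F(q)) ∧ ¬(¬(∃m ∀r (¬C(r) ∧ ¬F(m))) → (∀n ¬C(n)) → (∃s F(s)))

Rewrite implications/biconditionals: A → B as ¬A ∨ B.
  (∀q F(q)) ∧ ¬(¬¬(∃m ∀r (¬C(r) ∧ ¬F(m))) ∨ ¬(∀n ¬C(n)) ∨ (∃s F(s)))
Move each ¬ inward, flipping quantifiers it crosses:
  (∀q F(q)) ∧ (∀m ∃r (C(r) ∨ F(m))) ∧ (∀n ¬C(n)) ∧ (∀s ¬F(s))
Extract every quantifier outward, since the variables are now distinct and don't occur free across branches:
  ∀q ∀m ∃r ∀n ∀s (F(q) ∧ (C(r) ∨ F(m)) ∧ ¬C(n) ∧ ¬F(s))

∀q ∀m ∃r ∀n ∀s (F(q) ∧ (C(r) ∨ F(m)) ∧ ¬C(n) ∧ ¬F(s))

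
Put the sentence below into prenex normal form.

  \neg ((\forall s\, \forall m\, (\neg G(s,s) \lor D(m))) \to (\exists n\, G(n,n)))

\forall s\, \forall m\, \forall n\, ((\neg G(s,s) \lor D(m)) \land \neg G(n,n))

First replace A → B with ¬A ∨ B.
  \neg (\neg (\forall s\, \forall m\, (\neg G(s,s) \lor D(m))) \lor (\exists n\, G(n,n)))
Push ¬ through the quantifiers and connectives to reach negation normal form:
  (\forall s\, \forall m\, (\neg G(s,s) \lor D(m))) \land (\forall n\, \neg G(n,n))
All bound variables are already distinct, so no renaming is needed.
Extract every quantifier outward, since the variables are now distinct and don't occur free across branches:
  \forall s\, \forall m\, \forall n\, ((\neg G(s,s) \lor D(m)) \land \neg G(n,n))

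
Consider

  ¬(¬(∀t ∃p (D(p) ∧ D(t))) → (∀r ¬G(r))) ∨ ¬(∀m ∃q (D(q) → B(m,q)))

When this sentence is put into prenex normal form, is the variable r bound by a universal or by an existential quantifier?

First replace A → B with ¬A ∨ B.
  ¬(¬¬(∀t ∃p (D(p) ∧ D(t))) ∨ (∀r ¬G(r))) ∨ ¬(∀m ∃q (¬D(q) ∨ B(m,q)))
Push ¬ through the quantifiers and connectives to reach negation normal form:
  (∃t ∀p (¬D(p) ∨ ¬D(t))) ∧ (∃r G(r)) ∨ (∃m ∀q (D(q) ∧ ¬B(m,q)))
All bound variables are already distinct, so no renaming is needed.
Extract every quantifier outward, since the variables are now distinct and don't occur free across branches:
  ∃t ∀p ∃r ∃m ∀q ((¬D(p) ∨ ¬D(t)) ∧ G(r) ∨ D(q) ∧ ¬B(m,q))
The quantifier ∀r sits under an odd number of negations (counting the antecedent side of each →), so it flips to ∃r.

existential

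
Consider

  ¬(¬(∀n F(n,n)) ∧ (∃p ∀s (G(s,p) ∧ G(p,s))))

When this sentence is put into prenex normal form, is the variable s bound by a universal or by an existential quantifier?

Drive negations inward (¬∀x A ≡ ∃x ¬A, ¬∃x A ≡ ∀x ¬A, De Morgan for ∧/∨):
  (∀n F(n,n)) ∨ (∀p ∃s (¬G(s,p) ∨ ¬G(p,s)))
Pull the quantifiers to the front (each side's bound variable is not free in the other side):
  ∀n ∀p ∃s (F(n,n) ∨ ¬G(s,p) ∨ ¬G(p,s))
The quantifier ∀s sits under an odd number of negations, so it flips to ∃s.

existential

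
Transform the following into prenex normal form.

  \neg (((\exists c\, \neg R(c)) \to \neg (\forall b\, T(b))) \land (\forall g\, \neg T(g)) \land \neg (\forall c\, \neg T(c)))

\exists c\, \forall b\, \exists g\, \forall u\, (\neg R(c) \land T(b) \lor T(g) \lor \neg T(u))

Rewrite implications/biconditionals: A → B as ¬A ∨ B.
  \neg ((\neg (\exists c\, \neg R(c)) \lor \neg (\forall b\, T(b))) \land (\forall g\, \neg T(g)) \land \neg (\forall c\, \neg T(c)))
Push ¬ through the quantifiers and connectives to reach negation normal form:
  (\exists c\, \neg R(c)) \land (\forall b\, T(b)) \lor (\exists g\, T(g)) \lor (\forall c\, \neg T(c))
Rename bound variables to avoid capture: c↦u.
  (\exists c\, \neg R(c)) \land (\forall b\, T(b)) \lor (\exists g\, T(g)) \lor (\forall u\, \neg T(u))
Extract every quantifier outward, since the variables are now distinct and don't occur free across branches:
  \exists c\, \forall b\, \exists g\, \forall u\, (\neg R(c) \land T(b) \lor T(g) \lor \neg T(u))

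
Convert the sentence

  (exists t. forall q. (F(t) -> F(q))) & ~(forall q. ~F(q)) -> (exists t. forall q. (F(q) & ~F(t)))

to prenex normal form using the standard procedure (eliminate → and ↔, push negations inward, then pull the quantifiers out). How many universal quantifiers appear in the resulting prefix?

Eliminate → and ↔ using ¬ and ∨.
  ~((exists t. forall q. (~F(t) | F(q))) & ~(forall q. ~F(q))) | (exists t. forall q. (F(q) & ~F(t)))
Move each ¬ inward, flipping quantifiers it crosses:
  (forall t. exists q. (F(t) & ~F(q))) | (forall q. ~F(q)) | (exists t. forall q. (F(q) & ~F(t)))
Standardize variables apart so no two quantifiers bind the same name: q↦v, t↦w1, q↦b.
  (forall t. exists q. (F(t) & ~F(q))) | (forall v. ~F(v)) | (exists w1. forall b. (F(b) & ~F(w1)))
Pull the quantifiers to the front (each side's bound variable is not free in the other side):
  forall t. exists q. forall v. exists w1. forall b. (F(t) & ~F(q) | ~F(v) | F(b) & ~F(w1))
The prefix is forall t exists q forall v exists w1 forall b: 3 universal, 2 existential.

3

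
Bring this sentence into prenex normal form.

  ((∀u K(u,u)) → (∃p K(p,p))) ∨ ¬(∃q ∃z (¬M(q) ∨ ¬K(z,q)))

∃u ∃p ∀q ∀z (¬K(u,u) ∨ K(p,p) ∨ M(q) ∧ K(z,q))

Eliminate → and ↔ using ¬ and ∨.
  ¬(∀u K(u,u)) ∨ (∃p K(p,p)) ∨ ¬(∃q ∃z (¬M(q) ∨ ¬K(z,q)))
Drive negations inward (¬∀x A ≡ ∃x ¬A, ¬∃x A ≡ ∀x ¬A, De Morgan for ∧/∨):
  (∃u ¬K(u,u)) ∨ (∃p K(p,p)) ∨ (∀q ∀z (M(q) ∧ K(z,q)))
All bound variables are already distinct, so no renaming is needed.
Finally move all quantifiers to the prefix:
  ∃u ∃p ∀q ∀z (¬K(u,u) ∨ K(p,p) ∨ M(q) ∧ K(z,q))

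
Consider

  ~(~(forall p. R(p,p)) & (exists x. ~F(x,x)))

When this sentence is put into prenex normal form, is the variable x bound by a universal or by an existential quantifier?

universal

Push ¬ through the quantifiers and connectives to reach negation normal form:
  (forall p. R(p,p)) | (forall x. F(x,x))
Finally move all quantifiers to the prefix:
  forall p. forall x. (R(p,p) | F(x,x))
The quantifier exists x sits under an odd number of negations, so it flips to forall x.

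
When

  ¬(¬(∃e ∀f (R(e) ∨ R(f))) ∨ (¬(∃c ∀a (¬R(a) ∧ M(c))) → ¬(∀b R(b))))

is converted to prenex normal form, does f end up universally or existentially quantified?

universal

First replace A → B with ¬A ∨ B.
  ¬(¬(∃e ∀f (R(e) ∨ R(f))) ∨ ¬¬(∃c ∀a (¬R(a) ∧ M(c))) ∨ ¬(∀b R(b)))
Drive negations inward (¬∀x A ≡ ∃x ¬A, ¬∃x A ≡ ∀x ¬A, De Morgan for ∧/∨):
  (∃e ∀f (R(e) ∨ R(f))) ∧ (∀c ∃a (R(a) ∨ ¬M(c))) ∧ (∀b R(b))
All bound variables are already distinct, so no renaming is needed.
Finally move all quantifiers to the prefix:
  ∃e ∀f ∀c ∃a ∀b ((R(e) ∨ R(f)) ∧ (R(a) ∨ ¬M(c)) ∧ R(b))
The quantifier ∀f sits under an even number of negations (counting the antecedent side of each →), so it remains universal.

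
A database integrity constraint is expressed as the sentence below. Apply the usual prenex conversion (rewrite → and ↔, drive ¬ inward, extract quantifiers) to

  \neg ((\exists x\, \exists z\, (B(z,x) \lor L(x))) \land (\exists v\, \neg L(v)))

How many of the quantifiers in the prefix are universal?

3

Move each ¬ inward, flipping quantifiers it crosses:
  (\forall x\, \forall z\, (\neg B(z,x) \land \neg L(x))) \lor (\forall v\, L(v))
All bound variables are already distinct, so no renaming is needed.
Extract every quantifier outward, since the variables are now distinct and don't occur free across branches:
  \forall x\, \forall z\, \forall v\, (\neg B(z,x) \land \neg L(x) \lor L(v))
The prefix is \forall x \forall z \forall v: 3 universal, 0 existential.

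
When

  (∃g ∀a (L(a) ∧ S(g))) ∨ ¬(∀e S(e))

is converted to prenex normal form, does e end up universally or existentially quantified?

Push ¬ through the quantifiers and connectives to reach negation normal form:
  (∃g ∀a (L(a) ∧ S(g))) ∨ (∃e ¬S(e))
All bound variables are already distinct, so no renaming is needed.
Pull the quantifiers to the front (each side's bound variable is not free in the other side):
  ∃g ∀a ∃e (L(a) ∧ S(g) ∨ ¬S(e))
The quantifier ∀e sits under an odd number of negations, so it flips to ∃e.

existential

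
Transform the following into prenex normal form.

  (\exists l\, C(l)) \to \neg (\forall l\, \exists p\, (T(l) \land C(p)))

\forall l\, \exists c\, \forall p\, (\neg C(l) \lor \neg T(c) \lor \neg C(p))

Eliminate → and ↔ using ¬ and ∨.
  \neg (\exists l\, C(l)) \lor \neg (\forall l\, \exists p\, (T(l) \land C(p)))
Move each ¬ inward, flipping quantifiers it crosses:
  (\forall l\, \neg C(l)) \lor (\exists l\, \forall p\, (\neg T(l) \lor \neg C(p)))
Standardize variables apart so no two quantifiers bind the same name: l↦c.
  (\forall l\, \neg C(l)) \lor (\exists c\, \forall p\, (\neg T(c) \lor \neg C(p)))
Extract every quantifier outward, since the variables are now distinct and don't occur free across branches:
  \forall l\, \exists c\, \forall p\, (\neg C(l) \lor \neg T(c) \lor \neg C(p))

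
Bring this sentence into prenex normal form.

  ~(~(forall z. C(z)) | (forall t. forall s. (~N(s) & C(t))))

Drive negations inward (¬∀x A ≡ ∃x ¬A, ¬∃x A ≡ ∀x ¬A, De Morgan for ∧/∨):
  (forall z. C(z)) & (exists t. exists s. (N(s) | ~C(t)))
All bound variables are already distinct, so no renaming is needed.
Finally move all quantifiers to the prefix:
  forall z. exists t. exists s. (C(z) & (N(s) | ~C(t)))

forall z. exists t. exists s. (C(z) & (N(s) | ~C(t)))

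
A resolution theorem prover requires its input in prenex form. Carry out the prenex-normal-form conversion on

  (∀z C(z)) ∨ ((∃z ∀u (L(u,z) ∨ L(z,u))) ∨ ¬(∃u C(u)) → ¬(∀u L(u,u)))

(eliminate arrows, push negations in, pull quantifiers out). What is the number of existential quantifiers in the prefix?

Rewrite implications/biconditionals: A → B as ¬A ∨ B.
  (∀z C(z)) ∨ ¬((∃z ∀u (L(u,z) ∨ L(z,u))) ∨ ¬(∃u C(u))) ∨ ¬(∀u L(u,u))
Push ¬ through the quantifiers and connectives to reach negation normal form:
  (∀z C(z)) ∨ (∀z ∃u (¬L(u,z) ∧ ¬L(z,u))) ∧ (∃u C(u)) ∨ (∃u ¬L(u,u))
Rename bound variables to avoid capture: z↦z1, u↦s, u↦b.
  (∀z C(z)) ∨ (∀z1 ∃u (¬L(u,z1) ∧ ¬L(z1,u))) ∧ (∃s C(s)) ∨ (∃b ¬L(b,b))
Finally move all quantifiers to the prefix:
  ∀z ∀z1 ∃u ∃s ∃b (C(z) ∨ ¬L(u,z1) ∧ ¬L(z1,u) ∧ C(s) ∨ ¬L(b,b))
The prefix is ∀z ∀z1 ∃u ∃s ∃b: 2 universal, 3 existential.

3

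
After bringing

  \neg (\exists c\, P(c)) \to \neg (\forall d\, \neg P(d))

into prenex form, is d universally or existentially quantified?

existential

First replace A → B with ¬A ∨ B.
  \neg \neg (\exists c\, P(c)) \lor \neg (\forall d\, \neg P(d))
Move each ¬ inward, flipping quantifiers it crosses:
  (\exists c\, P(c)) \lor (\exists d\, P(d))
All bound variables are already distinct, so no renaming is needed.
Extract every quantifier outward, since the variables are now distinct and don't occur free across branches:
  \exists c\, \exists d\, (P(c) \lor P(d))
The quantifier \forall d sits under an odd number of negations (counting the antecedent side of each →), so it flips to \exists d.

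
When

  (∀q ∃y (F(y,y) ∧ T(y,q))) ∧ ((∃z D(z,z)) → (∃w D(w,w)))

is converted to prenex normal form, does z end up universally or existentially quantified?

universal

Rewrite implications/biconditionals: A → B as ¬A ∨ B.
  (∀q ∃y (F(y,y) ∧ T(y,q))) ∧ (¬(∃z D(z,z)) ∨ (∃w D(w,w)))
Drive negations inward (¬∀x A ≡ ∃x ¬A, ¬∃x A ≡ ∀x ¬A, De Morgan for ∧/∨):
  (∀q ∃y (F(y,y) ∧ T(y,q))) ∧ ((∀z ¬D(z,z)) ∨ (∃w D(w,w)))
Extract every quantifier outward, since the variables are now distinct and don't occur free across branches:
  ∀q ∃y ∀z ∃w (F(y,y) ∧ T(y,q) ∧ (¬D(z,z) ∨ D(w,w)))
The quantifier ∃z sits under an odd number of negations (counting the antecedent side of each →), so it flips to ∀z.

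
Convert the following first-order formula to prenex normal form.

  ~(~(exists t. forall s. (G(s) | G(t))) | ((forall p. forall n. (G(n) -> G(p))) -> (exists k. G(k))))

exists t. forall s. forall p. forall n. forall k. ((G(s) | G(t)) & (~G(n) | G(p)) & ~G(k))

Rewrite implications/biconditionals: A → B as ¬A ∨ B.
  ~(~(exists t. forall s. (G(s) | G(t))) | ~(forall p. forall n. (~G(n) | G(p))) | (exists k. G(k)))
Drive negations inward (¬∀x A ≡ ∃x ¬A, ¬∃x A ≡ ∀x ¬A, De Morgan for ∧/∨):
  (exists t. forall s. (G(s) | G(t))) & (forall p. forall n. (~G(n) | G(p))) & (forall k. ~G(k))
Extract every quantifier outward, since the variables are now distinct and don't occur free across branches:
  exists t. forall s. forall p. forall n. forall k. ((G(s) | G(t)) & (~G(n) | G(p)) & ~G(k))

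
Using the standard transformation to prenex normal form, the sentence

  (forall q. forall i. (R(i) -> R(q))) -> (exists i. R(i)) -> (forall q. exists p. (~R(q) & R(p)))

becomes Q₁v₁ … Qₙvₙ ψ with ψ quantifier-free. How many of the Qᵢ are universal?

2

Rewrite implications/biconditionals: A → B as ¬A ∨ B.
  ~(forall q. forall i. (~R(i) | R(q))) | ~(exists i. R(i)) | (forall q. exists p. (~R(q) & R(p)))
Drive negations inward (¬∀x A ≡ ∃x ¬A, ¬∃x A ≡ ∀x ¬A, De Morgan for ∧/∨):
  (exists q. exists i. (R(i) & ~R(q))) | (forall i. ~R(i)) | (forall q. exists p. (~R(q) & R(p)))
Standardize variables apart so no two quantifiers bind the same name: i↦c, q↦y.
  (exists q. exists i. (R(i) & ~R(q))) | (forall c. ~R(c)) | (forall y. exists p. (~R(y) & R(p)))
Pull the quantifiers to the front (each side's bound variable is not free in the other side):
  exists q. exists i. forall c. forall y. exists p. (R(i) & ~R(q) | ~R(c) | ~R(y) & R(p))
The prefix is exists q exists i forall c forall y exists p: 2 universal, 3 existential.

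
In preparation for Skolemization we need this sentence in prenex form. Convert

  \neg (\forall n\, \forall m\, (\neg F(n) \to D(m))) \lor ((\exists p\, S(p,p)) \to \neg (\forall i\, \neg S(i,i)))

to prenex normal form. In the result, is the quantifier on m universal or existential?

First replace A → B with ¬A ∨ B.
  \neg (\forall n\, \forall m\, (\neg \neg F(n) \lor D(m))) \lor \neg (\exists p\, S(p,p)) \lor \neg (\forall i\, \neg S(i,i))
Push ¬ through the quantifiers and connectives to reach negation normal form:
  (\exists n\, \exists m\, (\neg F(n) \land \neg D(m))) \lor (\forall p\, \neg S(p,p)) \lor (\exists i\, S(i,i))
All bound variables are already distinct, so no renaming is needed.
Pull the quantifiers to the front (each side's bound variable is not free in the other side):
  \exists n\, \exists m\, \forall p\, \exists i\, (\neg F(n) \land \neg D(m) \lor \neg S(p,p) \lor S(i,i))
The quantifier \forall m sits under an odd number of negations (counting the antecedent side of each →), so it flips to \exists m.

existential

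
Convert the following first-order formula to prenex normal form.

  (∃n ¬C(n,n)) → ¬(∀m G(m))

Eliminate → and ↔ using ¬ and ∨.
  ¬(∃n ¬C(n,n)) ∨ ¬(∀m G(m))
Push ¬ through the quantifiers and connectives to reach negation normal form:
  (∀n C(n,n)) ∨ (∃m ¬G(m))
All bound variables are already distinct, so no renaming is needed.
Finally move all quantifiers to the prefix:
  ∀n ∃m (C(n,n) ∨ ¬G(m))

∀n ∃m (C(n,n) ∨ ¬G(m))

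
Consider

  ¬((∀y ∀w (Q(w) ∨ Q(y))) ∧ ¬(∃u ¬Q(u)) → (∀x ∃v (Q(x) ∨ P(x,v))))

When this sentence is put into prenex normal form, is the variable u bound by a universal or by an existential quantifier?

First replace A → B with ¬A ∨ B.
  ¬(¬((∀y ∀w (Q(w) ∨ Q(y))) ∧ ¬(∃u ¬Q(u))) ∨ (∀x ∃v (Q(x) ∨ P(x,v))))
Move each ¬ inward, flipping quantifiers it crosses:
  (∀y ∀w (Q(w) ∨ Q(y))) ∧ (∀u Q(u)) ∧ (∃x ∀v (¬Q(x) ∧ ¬P(x,v)))
Finally move all quantifiers to the prefix:
  ∀y ∀w ∀u ∃x ∀v ((Q(w) ∨ Q(y)) ∧ Q(u) ∧ ¬Q(x) ∧ ¬P(x,v))
The quantifier ∃u sits under an odd number of negations (counting the antecedent side of each →), so it flips to ∀u.

universal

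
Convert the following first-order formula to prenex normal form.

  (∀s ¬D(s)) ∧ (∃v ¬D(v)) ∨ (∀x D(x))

All bound variables are already distinct, so no renaming is needed.
Pull the quantifiers to the front (each side's bound variable is not free in the other side):
  ∀s ∃v ∀x (¬D(s) ∧ ¬D(v) ∨ D(x))

∀s ∃v ∀x (¬D(s) ∧ ¬D(v) ∨ D(x))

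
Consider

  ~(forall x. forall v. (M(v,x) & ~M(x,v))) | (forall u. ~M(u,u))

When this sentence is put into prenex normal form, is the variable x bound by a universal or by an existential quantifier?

Drive negations inward (¬∀x A ≡ ∃x ¬A, ¬∃x A ≡ ∀x ¬A, De Morgan for ∧/∨):
  (exists x. exists v. (~M(v,x) | M(x,v))) | (forall u. ~M(u,u))
All bound variables are already distinct, so no renaming is needed.
Pull the quantifiers to the front (each side's bound variable is not free in the other side):
  exists x. exists v. forall u. (~M(v,x) | M(x,v) | ~M(u,u))
The quantifier forall x sits under an odd number of negations, so it flips to exists x.

existential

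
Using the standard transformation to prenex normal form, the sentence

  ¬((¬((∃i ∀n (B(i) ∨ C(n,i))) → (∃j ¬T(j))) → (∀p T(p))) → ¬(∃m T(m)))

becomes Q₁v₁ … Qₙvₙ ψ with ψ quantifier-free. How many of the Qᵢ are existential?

Rewrite implications/biconditionals: A → B as ¬A ∨ B.
  ¬(¬(¬¬(¬(∃i ∀n (B(i) ∨ C(n,i))) ∨ (∃j ¬T(j))) ∨ (∀p T(p))) ∨ ¬(∃m T(m)))
Drive negations inward (¬∀x A ≡ ∃x ¬A, ¬∃x A ≡ ∀x ¬A, De Morgan for ∧/∨):
  ((∀i ∃n (¬B(i) ∧ ¬C(n,i))) ∨ (∃j ¬T(j)) ∨ (∀p T(p))) ∧ (∃m T(m))
All bound variables are already distinct, so no renaming is needed.
Pull the quantifiers to the front (each side's bound variable is not free in the other side):
  ∀i ∃n ∃j ∀p ∃m ((¬B(i) ∧ ¬C(n,i) ∨ ¬T(j) ∨ T(p)) ∧ T(m))
The prefix is ∀i ∃n ∃j ∀p ∃m: 2 universal, 3 existential.

3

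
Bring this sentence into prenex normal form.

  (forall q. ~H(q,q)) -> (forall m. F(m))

First replace A → B with ¬A ∨ B.
  ~(forall q. ~H(q,q)) | (forall m. F(m))
Push ¬ through the quantifiers and connectives to reach negation normal form:
  (exists q. H(q,q)) | (forall m. F(m))
All bound variables are already distinct, so no renaming is needed.
Extract every quantifier outward, since the variables are now distinct and don't occur free across branches:
  exists q. forall m. (H(q,q) | F(m))

exists q. forall m. (H(q,q) | F(m))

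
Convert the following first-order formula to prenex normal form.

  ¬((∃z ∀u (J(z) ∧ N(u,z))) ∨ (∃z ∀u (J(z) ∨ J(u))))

∀z ∃u ∀a ∃y ((¬J(z) ∨ ¬N(u,z)) ∧ ¬J(a) ∧ ¬J(y))

Drive negations inward (¬∀x A ≡ ∃x ¬A, ¬∃x A ≡ ∀x ¬A, De Morgan for ∧/∨):
  (∀z ∃u (¬J(z) ∨ ¬N(u,z))) ∧ (∀z ∃u (¬J(z) ∧ ¬J(u)))
Give each quantifier a distinct variable: z↦a, u↦y.
  (∀z ∃u (¬J(z) ∨ ¬N(u,z))) ∧ (∀a ∃y (¬J(a) ∧ ¬J(y)))
Pull the quantifiers to the front (each side's bound variable is not free in the other side):
  ∀z ∃u ∀a ∃y ((¬J(z) ∨ ¬N(u,z)) ∧ ¬J(a) ∧ ¬J(y))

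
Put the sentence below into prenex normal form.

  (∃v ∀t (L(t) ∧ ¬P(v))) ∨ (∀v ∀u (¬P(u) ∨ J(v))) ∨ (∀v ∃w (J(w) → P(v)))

First replace A → B with ¬A ∨ B.
  (∃v ∀t (L(t) ∧ ¬P(v))) ∨ (∀v ∀u (¬P(u) ∨ J(v))) ∨ (∀v ∃w (¬J(w) ∨ P(v)))
Rename bound variables to avoid capture: v↦y1, v↦y.
  (∃v ∀t (L(t) ∧ ¬P(v))) ∨ (∀y1 ∀u (¬P(u) ∨ J(y1))) ∨ (∀y ∃w (¬J(w) ∨ P(y)))
Extract every quantifier outward, since the variables are now distinct and don't occur free across branches:
  ∃v ∀t ∀y1 ∀u ∀y ∃w (L(t) ∧ ¬P(v) ∨ ¬P(u) ∨ J(y1) ∨ ¬J(w) ∨ P(y))

∃v ∀t ∀y1 ∀u ∀y ∃w (L(t) ∧ ¬P(v) ∨ ¬P(u) ∨ J(y1) ∨ ¬J(w) ∨ P(y))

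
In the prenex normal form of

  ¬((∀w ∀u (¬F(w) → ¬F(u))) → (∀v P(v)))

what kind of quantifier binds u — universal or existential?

Eliminate → and ↔ using ¬ and ∨.
  ¬(¬(∀w ∀u (¬¬F(w) ∨ ¬F(u))) ∨ (∀v P(v)))
Push ¬ through the quantifiers and connectives to reach negation normal form:
  (∀w ∀u (F(w) ∨ ¬F(u))) ∧ (∃v ¬P(v))
All bound variables are already distinct, so no renaming is needed.
Extract every quantifier outward, since the variables are now distinct and don't occur free across branches:
  ∀w ∀u ∃v ((F(w) ∨ ¬F(u)) ∧ ¬P(v))
The quantifier ∀u sits under an even number of negations (counting the antecedent side of each →), so it remains universal.

universal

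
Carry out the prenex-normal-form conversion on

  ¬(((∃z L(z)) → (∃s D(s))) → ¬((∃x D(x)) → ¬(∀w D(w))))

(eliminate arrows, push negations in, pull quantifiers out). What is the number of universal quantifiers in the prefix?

2

First replace A → B with ¬A ∨ B.
  ¬(¬(¬(∃z L(z)) ∨ (∃s D(s))) ∨ ¬(¬(∃x D(x)) ∨ ¬(∀w D(w))))
Move each ¬ inward, flipping quantifiers it crosses:
  ((∀z ¬L(z)) ∨ (∃s D(s))) ∧ ((∀x ¬D(x)) ∨ (∃w ¬D(w)))
Extract every quantifier outward, since the variables are now distinct and don't occur free across branches:
  ∀z ∃s ∀x ∃w ((¬L(z) ∨ D(s)) ∧ (¬D(x) ∨ ¬D(w)))
The prefix is ∀z ∃s ∀x ∃w: 2 universal, 2 existential.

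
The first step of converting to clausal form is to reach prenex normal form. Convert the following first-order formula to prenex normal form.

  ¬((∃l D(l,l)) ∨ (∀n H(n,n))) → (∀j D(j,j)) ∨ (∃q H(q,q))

∃l ∀n ∀j ∃q (D(l,l) ∨ H(n,n) ∨ D(j,j) ∨ H(q,q))

First replace A → B with ¬A ∨ B.
  ¬¬((∃l D(l,l)) ∨ (∀n H(n,n))) ∨ (∀j D(j,j)) ∨ (∃q H(q,q))
Drive negations inward (¬∀x A ≡ ∃x ¬A, ¬∃x A ≡ ∀x ¬A, De Morgan for ∧/∨):
  (∃l D(l,l)) ∨ (∀n H(n,n)) ∨ (∀j D(j,j)) ∨ (∃q H(q,q))
Extract every quantifier outward, since the variables are now distinct and don't occur free across branches:
  ∃l ∀n ∀j ∃q (D(l,l) ∨ H(n,n) ∨ D(j,j) ∨ H(q,q))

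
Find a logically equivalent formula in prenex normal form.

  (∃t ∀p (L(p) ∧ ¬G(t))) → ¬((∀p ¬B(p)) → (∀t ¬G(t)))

∀t ∃p ∀u1 ∃a (¬L(p) ∨ G(t) ∨ ¬B(u1) ∧ G(a))

Rewrite implications/biconditionals: A → B as ¬A ∨ B.
  ¬(∃t ∀p (L(p) ∧ ¬G(t))) ∨ ¬(¬(∀p ¬B(p)) ∨ (∀t ¬G(t)))
Drive negations inward (¬∀x A ≡ ∃x ¬A, ¬∃x A ≡ ∀x ¬A, De Morgan for ∧/∨):
  (∀t ∃p (¬L(p) ∨ G(t))) ∨ (∀p ¬B(p)) ∧ (∃t G(t))
Standardize variables apart so no two quantifiers bind the same name: p↦u1, t↦a.
  (∀t ∃p (¬L(p) ∨ G(t))) ∨ (∀u1 ¬B(u1)) ∧ (∃a G(a))
Finally move all quantifiers to the prefix:
  ∀t ∃p ∀u1 ∃a (¬L(p) ∨ G(t) ∨ ¬B(u1) ∧ G(a))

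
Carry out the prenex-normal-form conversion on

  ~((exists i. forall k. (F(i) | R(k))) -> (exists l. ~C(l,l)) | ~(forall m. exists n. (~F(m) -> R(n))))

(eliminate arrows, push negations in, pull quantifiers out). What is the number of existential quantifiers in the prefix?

Eliminate → and ↔ using ¬ and ∨.
  ~(~(exists i. forall k. (F(i) | R(k))) | (exists l. ~C(l,l)) | ~(forall m. exists n. (~~F(m) | R(n))))
Move each ¬ inward, flipping quantifiers it crosses:
  (exists i. forall k. (F(i) | R(k))) & (forall l. C(l,l)) & (forall m. exists n. (F(m) | R(n)))
Finally move all quantifiers to the prefix:
  exists i. forall k. forall l. forall m. exists n. ((F(i) | R(k)) & C(l,l) & (F(m) | R(n)))
The prefix is exists i forall k forall l forall m exists n: 3 universal, 2 existential.

2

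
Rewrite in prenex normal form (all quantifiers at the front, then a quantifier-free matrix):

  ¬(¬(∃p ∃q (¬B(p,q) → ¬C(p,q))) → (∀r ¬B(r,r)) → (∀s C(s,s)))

First replace A → B with ¬A ∨ B.
  ¬(¬¬(∃p ∃q (¬¬B(p,q) ∨ ¬C(p,q))) ∨ ¬(∀r ¬B(r,r)) ∨ (∀s C(s,s)))
Drive negations inward (¬∀x A ≡ ∃x ¬A, ¬∃x A ≡ ∀x ¬A, De Morgan for ∧/∨):
  (∀p ∀q (¬B(p,q) ∧ C(p,q))) ∧ (∀r ¬B(r,r)) ∧ (∃s ¬C(s,s))
All bound variables are already distinct, so no renaming is needed.
Finally move all quantifiers to the prefix:
  ∀p ∀q ∀r ∃s (¬B(p,q) ∧ C(p,q) ∧ ¬B(r,r) ∧ ¬C(s,s))

∀p ∀q ∀r ∃s (¬B(p,q) ∧ C(p,q) ∧ ¬B(r,r) ∧ ¬C(s,s))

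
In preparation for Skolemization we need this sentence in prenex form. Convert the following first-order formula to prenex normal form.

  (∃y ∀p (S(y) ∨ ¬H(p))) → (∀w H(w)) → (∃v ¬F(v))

∀y ∃p ∃w ∃v (¬S(y) ∧ H(p) ∨ ¬H(w) ∨ ¬F(v))

First replace A → B with ¬A ∨ B.
  ¬(∃y ∀p (S(y) ∨ ¬H(p))) ∨ ¬(∀w H(w)) ∨ (∃v ¬F(v))
Drive negations inward (¬∀x A ≡ ∃x ¬A, ¬∃x A ≡ ∀x ¬A, De Morgan for ∧/∨):
  (∀y ∃p (¬S(y) ∧ H(p))) ∨ (∃w ¬H(w)) ∨ (∃v ¬F(v))
All bound variables are already distinct, so no renaming is needed.
Finally move all quantifiers to the prefix:
  ∀y ∃p ∃w ∃v (¬S(y) ∧ H(p) ∨ ¬H(w) ∨ ¬F(v))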